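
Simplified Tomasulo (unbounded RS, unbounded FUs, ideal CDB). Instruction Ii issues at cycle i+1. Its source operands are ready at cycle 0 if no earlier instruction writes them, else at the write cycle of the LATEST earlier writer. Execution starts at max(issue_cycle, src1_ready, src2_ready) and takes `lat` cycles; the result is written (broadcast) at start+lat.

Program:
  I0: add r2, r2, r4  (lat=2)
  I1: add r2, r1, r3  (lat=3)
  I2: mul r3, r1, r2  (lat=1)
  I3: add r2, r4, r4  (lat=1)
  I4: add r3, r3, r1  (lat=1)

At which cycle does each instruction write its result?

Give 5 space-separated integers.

I0 add r2: issue@1 deps=(None,None) exec_start@1 write@3
I1 add r2: issue@2 deps=(None,None) exec_start@2 write@5
I2 mul r3: issue@3 deps=(None,1) exec_start@5 write@6
I3 add r2: issue@4 deps=(None,None) exec_start@4 write@5
I4 add r3: issue@5 deps=(2,None) exec_start@6 write@7

Answer: 3 5 6 5 7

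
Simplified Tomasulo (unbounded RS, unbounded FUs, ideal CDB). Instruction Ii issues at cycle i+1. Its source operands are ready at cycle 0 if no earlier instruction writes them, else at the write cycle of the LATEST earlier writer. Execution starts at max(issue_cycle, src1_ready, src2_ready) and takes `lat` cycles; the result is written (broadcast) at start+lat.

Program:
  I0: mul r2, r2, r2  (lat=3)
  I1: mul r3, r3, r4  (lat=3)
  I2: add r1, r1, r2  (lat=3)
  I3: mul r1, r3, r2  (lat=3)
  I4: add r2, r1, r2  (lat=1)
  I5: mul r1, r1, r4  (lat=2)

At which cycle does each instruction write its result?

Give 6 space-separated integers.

I0 mul r2: issue@1 deps=(None,None) exec_start@1 write@4
I1 mul r3: issue@2 deps=(None,None) exec_start@2 write@5
I2 add r1: issue@3 deps=(None,0) exec_start@4 write@7
I3 mul r1: issue@4 deps=(1,0) exec_start@5 write@8
I4 add r2: issue@5 deps=(3,0) exec_start@8 write@9
I5 mul r1: issue@6 deps=(3,None) exec_start@8 write@10

Answer: 4 5 7 8 9 10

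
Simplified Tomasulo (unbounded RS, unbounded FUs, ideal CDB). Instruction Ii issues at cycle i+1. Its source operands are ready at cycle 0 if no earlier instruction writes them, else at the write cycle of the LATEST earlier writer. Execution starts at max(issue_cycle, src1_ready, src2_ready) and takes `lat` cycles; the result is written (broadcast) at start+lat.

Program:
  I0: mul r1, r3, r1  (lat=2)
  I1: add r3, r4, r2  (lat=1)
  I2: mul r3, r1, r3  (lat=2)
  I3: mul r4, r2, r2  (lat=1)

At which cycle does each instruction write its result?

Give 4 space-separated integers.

I0 mul r1: issue@1 deps=(None,None) exec_start@1 write@3
I1 add r3: issue@2 deps=(None,None) exec_start@2 write@3
I2 mul r3: issue@3 deps=(0,1) exec_start@3 write@5
I3 mul r4: issue@4 deps=(None,None) exec_start@4 write@5

Answer: 3 3 5 5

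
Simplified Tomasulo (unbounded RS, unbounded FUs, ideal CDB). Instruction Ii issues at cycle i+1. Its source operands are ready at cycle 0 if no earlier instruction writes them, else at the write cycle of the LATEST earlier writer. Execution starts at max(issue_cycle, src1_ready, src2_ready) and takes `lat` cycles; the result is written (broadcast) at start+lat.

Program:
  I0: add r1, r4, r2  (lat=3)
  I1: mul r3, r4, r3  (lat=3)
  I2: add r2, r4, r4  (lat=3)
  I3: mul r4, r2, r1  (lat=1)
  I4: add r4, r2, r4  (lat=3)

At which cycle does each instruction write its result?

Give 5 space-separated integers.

I0 add r1: issue@1 deps=(None,None) exec_start@1 write@4
I1 mul r3: issue@2 deps=(None,None) exec_start@2 write@5
I2 add r2: issue@3 deps=(None,None) exec_start@3 write@6
I3 mul r4: issue@4 deps=(2,0) exec_start@6 write@7
I4 add r4: issue@5 deps=(2,3) exec_start@7 write@10

Answer: 4 5 6 7 10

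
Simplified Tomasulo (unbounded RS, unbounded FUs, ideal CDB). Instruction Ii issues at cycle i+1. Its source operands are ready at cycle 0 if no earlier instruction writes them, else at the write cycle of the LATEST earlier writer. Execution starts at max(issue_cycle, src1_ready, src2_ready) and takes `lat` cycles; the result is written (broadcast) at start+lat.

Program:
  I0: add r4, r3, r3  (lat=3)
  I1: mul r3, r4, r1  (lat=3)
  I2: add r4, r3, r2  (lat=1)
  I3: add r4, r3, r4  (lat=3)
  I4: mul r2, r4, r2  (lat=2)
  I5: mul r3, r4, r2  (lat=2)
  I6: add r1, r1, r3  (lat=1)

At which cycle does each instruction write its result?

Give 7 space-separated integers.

Answer: 4 7 8 11 13 15 16

Derivation:
I0 add r4: issue@1 deps=(None,None) exec_start@1 write@4
I1 mul r3: issue@2 deps=(0,None) exec_start@4 write@7
I2 add r4: issue@3 deps=(1,None) exec_start@7 write@8
I3 add r4: issue@4 deps=(1,2) exec_start@8 write@11
I4 mul r2: issue@5 deps=(3,None) exec_start@11 write@13
I5 mul r3: issue@6 deps=(3,4) exec_start@13 write@15
I6 add r1: issue@7 deps=(None,5) exec_start@15 write@16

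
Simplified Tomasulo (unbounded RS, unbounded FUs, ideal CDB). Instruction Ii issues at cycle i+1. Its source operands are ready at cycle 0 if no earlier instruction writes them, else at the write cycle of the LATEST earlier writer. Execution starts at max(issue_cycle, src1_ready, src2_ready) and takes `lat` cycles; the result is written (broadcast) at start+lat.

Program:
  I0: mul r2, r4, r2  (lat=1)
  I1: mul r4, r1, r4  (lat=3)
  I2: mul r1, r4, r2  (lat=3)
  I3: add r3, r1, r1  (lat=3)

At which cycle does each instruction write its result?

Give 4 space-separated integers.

I0 mul r2: issue@1 deps=(None,None) exec_start@1 write@2
I1 mul r4: issue@2 deps=(None,None) exec_start@2 write@5
I2 mul r1: issue@3 deps=(1,0) exec_start@5 write@8
I3 add r3: issue@4 deps=(2,2) exec_start@8 write@11

Answer: 2 5 8 11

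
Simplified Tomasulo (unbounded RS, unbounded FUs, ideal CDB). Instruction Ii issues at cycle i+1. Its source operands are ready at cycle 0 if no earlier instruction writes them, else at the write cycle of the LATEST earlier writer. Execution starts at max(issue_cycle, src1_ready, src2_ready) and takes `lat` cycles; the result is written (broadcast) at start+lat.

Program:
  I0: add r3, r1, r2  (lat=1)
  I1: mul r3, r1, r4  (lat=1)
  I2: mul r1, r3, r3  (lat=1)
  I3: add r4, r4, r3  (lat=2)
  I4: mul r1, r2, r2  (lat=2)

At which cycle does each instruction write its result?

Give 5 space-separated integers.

I0 add r3: issue@1 deps=(None,None) exec_start@1 write@2
I1 mul r3: issue@2 deps=(None,None) exec_start@2 write@3
I2 mul r1: issue@3 deps=(1,1) exec_start@3 write@4
I3 add r4: issue@4 deps=(None,1) exec_start@4 write@6
I4 mul r1: issue@5 deps=(None,None) exec_start@5 write@7

Answer: 2 3 4 6 7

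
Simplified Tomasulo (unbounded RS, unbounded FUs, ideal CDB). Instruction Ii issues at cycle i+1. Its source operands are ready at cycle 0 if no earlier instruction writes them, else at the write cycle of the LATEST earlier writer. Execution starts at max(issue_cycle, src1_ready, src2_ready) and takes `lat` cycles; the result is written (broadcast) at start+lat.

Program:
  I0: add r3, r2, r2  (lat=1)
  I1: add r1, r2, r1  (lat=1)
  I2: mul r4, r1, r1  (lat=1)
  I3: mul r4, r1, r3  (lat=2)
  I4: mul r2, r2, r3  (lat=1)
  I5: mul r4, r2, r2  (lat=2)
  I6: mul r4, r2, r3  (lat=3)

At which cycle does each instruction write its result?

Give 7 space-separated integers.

Answer: 2 3 4 6 6 8 10

Derivation:
I0 add r3: issue@1 deps=(None,None) exec_start@1 write@2
I1 add r1: issue@2 deps=(None,None) exec_start@2 write@3
I2 mul r4: issue@3 deps=(1,1) exec_start@3 write@4
I3 mul r4: issue@4 deps=(1,0) exec_start@4 write@6
I4 mul r2: issue@5 deps=(None,0) exec_start@5 write@6
I5 mul r4: issue@6 deps=(4,4) exec_start@6 write@8
I6 mul r4: issue@7 deps=(4,0) exec_start@7 write@10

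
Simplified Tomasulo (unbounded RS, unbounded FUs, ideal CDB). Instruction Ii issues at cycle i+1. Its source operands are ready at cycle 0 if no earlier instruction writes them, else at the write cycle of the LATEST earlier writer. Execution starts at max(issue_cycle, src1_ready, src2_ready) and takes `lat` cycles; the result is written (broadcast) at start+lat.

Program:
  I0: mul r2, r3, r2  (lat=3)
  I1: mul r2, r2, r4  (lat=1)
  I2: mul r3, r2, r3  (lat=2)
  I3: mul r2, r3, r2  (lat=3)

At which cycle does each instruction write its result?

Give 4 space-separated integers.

Answer: 4 5 7 10

Derivation:
I0 mul r2: issue@1 deps=(None,None) exec_start@1 write@4
I1 mul r2: issue@2 deps=(0,None) exec_start@4 write@5
I2 mul r3: issue@3 deps=(1,None) exec_start@5 write@7
I3 mul r2: issue@4 deps=(2,1) exec_start@7 write@10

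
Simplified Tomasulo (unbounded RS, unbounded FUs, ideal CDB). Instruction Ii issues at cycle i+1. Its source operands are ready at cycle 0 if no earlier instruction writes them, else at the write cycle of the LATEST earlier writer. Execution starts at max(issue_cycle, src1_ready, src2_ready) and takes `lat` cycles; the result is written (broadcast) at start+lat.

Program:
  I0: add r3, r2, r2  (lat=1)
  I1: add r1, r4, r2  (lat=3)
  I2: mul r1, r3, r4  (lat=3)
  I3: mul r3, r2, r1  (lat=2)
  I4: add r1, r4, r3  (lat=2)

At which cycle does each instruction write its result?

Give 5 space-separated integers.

I0 add r3: issue@1 deps=(None,None) exec_start@1 write@2
I1 add r1: issue@2 deps=(None,None) exec_start@2 write@5
I2 mul r1: issue@3 deps=(0,None) exec_start@3 write@6
I3 mul r3: issue@4 deps=(None,2) exec_start@6 write@8
I4 add r1: issue@5 deps=(None,3) exec_start@8 write@10

Answer: 2 5 6 8 10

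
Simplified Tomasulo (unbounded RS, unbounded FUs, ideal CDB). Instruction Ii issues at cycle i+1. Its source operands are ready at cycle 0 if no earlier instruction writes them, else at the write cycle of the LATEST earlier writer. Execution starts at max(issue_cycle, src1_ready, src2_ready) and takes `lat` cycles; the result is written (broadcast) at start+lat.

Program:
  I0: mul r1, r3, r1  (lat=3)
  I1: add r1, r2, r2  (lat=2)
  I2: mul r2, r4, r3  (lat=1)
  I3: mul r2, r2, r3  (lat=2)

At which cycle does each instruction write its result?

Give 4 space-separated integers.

Answer: 4 4 4 6

Derivation:
I0 mul r1: issue@1 deps=(None,None) exec_start@1 write@4
I1 add r1: issue@2 deps=(None,None) exec_start@2 write@4
I2 mul r2: issue@3 deps=(None,None) exec_start@3 write@4
I3 mul r2: issue@4 deps=(2,None) exec_start@4 write@6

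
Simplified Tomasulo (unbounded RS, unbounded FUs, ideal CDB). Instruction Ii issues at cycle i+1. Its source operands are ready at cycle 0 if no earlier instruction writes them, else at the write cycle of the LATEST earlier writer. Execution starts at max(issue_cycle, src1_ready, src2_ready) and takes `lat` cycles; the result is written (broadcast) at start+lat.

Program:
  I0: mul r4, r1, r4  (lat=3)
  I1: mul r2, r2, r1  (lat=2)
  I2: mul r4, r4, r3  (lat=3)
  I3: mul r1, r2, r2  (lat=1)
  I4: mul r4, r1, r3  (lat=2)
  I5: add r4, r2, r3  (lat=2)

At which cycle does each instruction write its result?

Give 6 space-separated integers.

I0 mul r4: issue@1 deps=(None,None) exec_start@1 write@4
I1 mul r2: issue@2 deps=(None,None) exec_start@2 write@4
I2 mul r4: issue@3 deps=(0,None) exec_start@4 write@7
I3 mul r1: issue@4 deps=(1,1) exec_start@4 write@5
I4 mul r4: issue@5 deps=(3,None) exec_start@5 write@7
I5 add r4: issue@6 deps=(1,None) exec_start@6 write@8

Answer: 4 4 7 5 7 8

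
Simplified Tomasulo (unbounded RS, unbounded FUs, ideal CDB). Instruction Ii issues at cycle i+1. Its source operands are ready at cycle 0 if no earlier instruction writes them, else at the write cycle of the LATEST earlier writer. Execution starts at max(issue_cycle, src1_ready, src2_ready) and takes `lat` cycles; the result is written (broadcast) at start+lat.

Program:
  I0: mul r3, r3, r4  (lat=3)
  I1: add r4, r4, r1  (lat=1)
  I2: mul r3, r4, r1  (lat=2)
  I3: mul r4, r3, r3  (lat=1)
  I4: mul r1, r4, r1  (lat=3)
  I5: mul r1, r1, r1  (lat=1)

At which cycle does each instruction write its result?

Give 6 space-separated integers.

I0 mul r3: issue@1 deps=(None,None) exec_start@1 write@4
I1 add r4: issue@2 deps=(None,None) exec_start@2 write@3
I2 mul r3: issue@3 deps=(1,None) exec_start@3 write@5
I3 mul r4: issue@4 deps=(2,2) exec_start@5 write@6
I4 mul r1: issue@5 deps=(3,None) exec_start@6 write@9
I5 mul r1: issue@6 deps=(4,4) exec_start@9 write@10

Answer: 4 3 5 6 9 10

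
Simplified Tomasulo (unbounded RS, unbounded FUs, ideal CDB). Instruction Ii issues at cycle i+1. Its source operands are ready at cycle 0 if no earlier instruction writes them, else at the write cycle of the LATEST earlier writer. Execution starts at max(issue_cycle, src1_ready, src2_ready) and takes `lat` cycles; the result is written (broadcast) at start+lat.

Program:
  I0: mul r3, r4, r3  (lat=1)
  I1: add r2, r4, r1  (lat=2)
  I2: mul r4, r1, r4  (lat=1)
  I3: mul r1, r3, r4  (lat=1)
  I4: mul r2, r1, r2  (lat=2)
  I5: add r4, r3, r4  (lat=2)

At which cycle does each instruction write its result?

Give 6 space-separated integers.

Answer: 2 4 4 5 7 8

Derivation:
I0 mul r3: issue@1 deps=(None,None) exec_start@1 write@2
I1 add r2: issue@2 deps=(None,None) exec_start@2 write@4
I2 mul r4: issue@3 deps=(None,None) exec_start@3 write@4
I3 mul r1: issue@4 deps=(0,2) exec_start@4 write@5
I4 mul r2: issue@5 deps=(3,1) exec_start@5 write@7
I5 add r4: issue@6 deps=(0,2) exec_start@6 write@8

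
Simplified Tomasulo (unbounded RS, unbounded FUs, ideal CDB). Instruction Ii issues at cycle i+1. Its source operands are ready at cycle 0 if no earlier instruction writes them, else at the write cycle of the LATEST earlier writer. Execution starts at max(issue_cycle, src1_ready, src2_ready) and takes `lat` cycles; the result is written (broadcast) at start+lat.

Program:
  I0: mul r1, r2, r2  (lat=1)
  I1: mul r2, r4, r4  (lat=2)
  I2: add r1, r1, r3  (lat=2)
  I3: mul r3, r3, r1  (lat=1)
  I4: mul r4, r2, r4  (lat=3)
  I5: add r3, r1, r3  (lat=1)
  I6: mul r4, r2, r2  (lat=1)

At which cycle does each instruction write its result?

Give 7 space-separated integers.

Answer: 2 4 5 6 8 7 8

Derivation:
I0 mul r1: issue@1 deps=(None,None) exec_start@1 write@2
I1 mul r2: issue@2 deps=(None,None) exec_start@2 write@4
I2 add r1: issue@3 deps=(0,None) exec_start@3 write@5
I3 mul r3: issue@4 deps=(None,2) exec_start@5 write@6
I4 mul r4: issue@5 deps=(1,None) exec_start@5 write@8
I5 add r3: issue@6 deps=(2,3) exec_start@6 write@7
I6 mul r4: issue@7 deps=(1,1) exec_start@7 write@8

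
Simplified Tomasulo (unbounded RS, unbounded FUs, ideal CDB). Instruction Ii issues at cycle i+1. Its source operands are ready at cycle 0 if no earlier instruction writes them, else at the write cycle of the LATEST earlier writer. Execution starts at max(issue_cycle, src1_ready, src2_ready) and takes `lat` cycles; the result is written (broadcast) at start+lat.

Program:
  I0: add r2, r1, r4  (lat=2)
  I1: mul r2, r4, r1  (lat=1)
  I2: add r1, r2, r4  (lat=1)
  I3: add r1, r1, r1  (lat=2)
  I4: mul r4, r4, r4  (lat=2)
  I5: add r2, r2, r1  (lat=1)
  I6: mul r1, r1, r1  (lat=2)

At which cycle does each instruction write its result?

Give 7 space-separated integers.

Answer: 3 3 4 6 7 7 9

Derivation:
I0 add r2: issue@1 deps=(None,None) exec_start@1 write@3
I1 mul r2: issue@2 deps=(None,None) exec_start@2 write@3
I2 add r1: issue@3 deps=(1,None) exec_start@3 write@4
I3 add r1: issue@4 deps=(2,2) exec_start@4 write@6
I4 mul r4: issue@5 deps=(None,None) exec_start@5 write@7
I5 add r2: issue@6 deps=(1,3) exec_start@6 write@7
I6 mul r1: issue@7 deps=(3,3) exec_start@7 write@9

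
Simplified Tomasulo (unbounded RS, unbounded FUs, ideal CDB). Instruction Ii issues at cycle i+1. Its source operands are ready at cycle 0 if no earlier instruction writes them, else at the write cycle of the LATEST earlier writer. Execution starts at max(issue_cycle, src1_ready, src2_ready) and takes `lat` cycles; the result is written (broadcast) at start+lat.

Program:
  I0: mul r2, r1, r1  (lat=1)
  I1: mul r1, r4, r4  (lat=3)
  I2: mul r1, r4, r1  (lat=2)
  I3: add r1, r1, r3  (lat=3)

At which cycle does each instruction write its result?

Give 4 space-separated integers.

Answer: 2 5 7 10

Derivation:
I0 mul r2: issue@1 deps=(None,None) exec_start@1 write@2
I1 mul r1: issue@2 deps=(None,None) exec_start@2 write@5
I2 mul r1: issue@3 deps=(None,1) exec_start@5 write@7
I3 add r1: issue@4 deps=(2,None) exec_start@7 write@10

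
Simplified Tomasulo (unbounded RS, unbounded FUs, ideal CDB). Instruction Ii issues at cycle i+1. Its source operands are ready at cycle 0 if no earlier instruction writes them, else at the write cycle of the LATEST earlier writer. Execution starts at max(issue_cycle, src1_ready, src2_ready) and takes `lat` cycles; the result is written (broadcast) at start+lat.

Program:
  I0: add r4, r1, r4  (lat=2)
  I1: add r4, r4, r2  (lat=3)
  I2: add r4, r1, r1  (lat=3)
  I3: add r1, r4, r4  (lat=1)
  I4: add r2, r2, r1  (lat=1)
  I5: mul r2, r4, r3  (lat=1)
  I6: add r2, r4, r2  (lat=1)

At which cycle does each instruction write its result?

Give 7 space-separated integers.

I0 add r4: issue@1 deps=(None,None) exec_start@1 write@3
I1 add r4: issue@2 deps=(0,None) exec_start@3 write@6
I2 add r4: issue@3 deps=(None,None) exec_start@3 write@6
I3 add r1: issue@4 deps=(2,2) exec_start@6 write@7
I4 add r2: issue@5 deps=(None,3) exec_start@7 write@8
I5 mul r2: issue@6 deps=(2,None) exec_start@6 write@7
I6 add r2: issue@7 deps=(2,5) exec_start@7 write@8

Answer: 3 6 6 7 8 7 8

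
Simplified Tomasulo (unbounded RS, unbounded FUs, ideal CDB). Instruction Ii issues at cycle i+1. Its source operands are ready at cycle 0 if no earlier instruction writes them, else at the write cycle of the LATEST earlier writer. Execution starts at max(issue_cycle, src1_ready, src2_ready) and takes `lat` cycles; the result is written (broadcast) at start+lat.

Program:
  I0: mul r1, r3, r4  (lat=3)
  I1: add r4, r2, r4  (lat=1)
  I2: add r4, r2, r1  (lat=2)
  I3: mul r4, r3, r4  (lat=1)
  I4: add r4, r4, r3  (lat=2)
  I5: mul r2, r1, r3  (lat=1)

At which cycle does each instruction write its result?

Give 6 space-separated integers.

Answer: 4 3 6 7 9 7

Derivation:
I0 mul r1: issue@1 deps=(None,None) exec_start@1 write@4
I1 add r4: issue@2 deps=(None,None) exec_start@2 write@3
I2 add r4: issue@3 deps=(None,0) exec_start@4 write@6
I3 mul r4: issue@4 deps=(None,2) exec_start@6 write@7
I4 add r4: issue@5 deps=(3,None) exec_start@7 write@9
I5 mul r2: issue@6 deps=(0,None) exec_start@6 write@7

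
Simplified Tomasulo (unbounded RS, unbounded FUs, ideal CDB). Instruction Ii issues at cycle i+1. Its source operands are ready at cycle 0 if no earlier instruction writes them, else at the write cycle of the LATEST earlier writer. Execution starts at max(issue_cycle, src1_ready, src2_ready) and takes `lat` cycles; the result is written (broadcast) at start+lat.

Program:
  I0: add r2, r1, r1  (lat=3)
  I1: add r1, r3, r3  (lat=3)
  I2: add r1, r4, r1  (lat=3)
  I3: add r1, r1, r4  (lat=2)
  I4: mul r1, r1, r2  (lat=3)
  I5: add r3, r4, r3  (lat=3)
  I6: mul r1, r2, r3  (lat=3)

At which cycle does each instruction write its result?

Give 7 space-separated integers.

I0 add r2: issue@1 deps=(None,None) exec_start@1 write@4
I1 add r1: issue@2 deps=(None,None) exec_start@2 write@5
I2 add r1: issue@3 deps=(None,1) exec_start@5 write@8
I3 add r1: issue@4 deps=(2,None) exec_start@8 write@10
I4 mul r1: issue@5 deps=(3,0) exec_start@10 write@13
I5 add r3: issue@6 deps=(None,None) exec_start@6 write@9
I6 mul r1: issue@7 deps=(0,5) exec_start@9 write@12

Answer: 4 5 8 10 13 9 12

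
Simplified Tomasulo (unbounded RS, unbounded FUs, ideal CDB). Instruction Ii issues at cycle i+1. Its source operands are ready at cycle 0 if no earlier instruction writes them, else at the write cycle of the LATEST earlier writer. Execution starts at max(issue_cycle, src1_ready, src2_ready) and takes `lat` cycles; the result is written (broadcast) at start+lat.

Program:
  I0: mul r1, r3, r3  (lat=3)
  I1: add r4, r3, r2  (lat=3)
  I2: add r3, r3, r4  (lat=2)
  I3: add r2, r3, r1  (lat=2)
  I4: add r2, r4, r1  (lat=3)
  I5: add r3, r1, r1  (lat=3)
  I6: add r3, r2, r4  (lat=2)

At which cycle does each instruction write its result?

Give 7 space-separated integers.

Answer: 4 5 7 9 8 9 10

Derivation:
I0 mul r1: issue@1 deps=(None,None) exec_start@1 write@4
I1 add r4: issue@2 deps=(None,None) exec_start@2 write@5
I2 add r3: issue@3 deps=(None,1) exec_start@5 write@7
I3 add r2: issue@4 deps=(2,0) exec_start@7 write@9
I4 add r2: issue@5 deps=(1,0) exec_start@5 write@8
I5 add r3: issue@6 deps=(0,0) exec_start@6 write@9
I6 add r3: issue@7 deps=(4,1) exec_start@8 write@10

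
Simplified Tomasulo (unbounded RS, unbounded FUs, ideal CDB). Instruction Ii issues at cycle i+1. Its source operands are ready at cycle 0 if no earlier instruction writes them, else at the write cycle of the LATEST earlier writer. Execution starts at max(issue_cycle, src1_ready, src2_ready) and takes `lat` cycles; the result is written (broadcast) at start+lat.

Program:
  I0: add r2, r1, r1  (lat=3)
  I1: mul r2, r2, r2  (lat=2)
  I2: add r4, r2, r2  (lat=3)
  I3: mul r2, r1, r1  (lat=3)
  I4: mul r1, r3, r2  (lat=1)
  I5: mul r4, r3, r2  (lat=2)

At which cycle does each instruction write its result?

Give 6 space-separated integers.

Answer: 4 6 9 7 8 9

Derivation:
I0 add r2: issue@1 deps=(None,None) exec_start@1 write@4
I1 mul r2: issue@2 deps=(0,0) exec_start@4 write@6
I2 add r4: issue@3 deps=(1,1) exec_start@6 write@9
I3 mul r2: issue@4 deps=(None,None) exec_start@4 write@7
I4 mul r1: issue@5 deps=(None,3) exec_start@7 write@8
I5 mul r4: issue@6 deps=(None,3) exec_start@7 write@9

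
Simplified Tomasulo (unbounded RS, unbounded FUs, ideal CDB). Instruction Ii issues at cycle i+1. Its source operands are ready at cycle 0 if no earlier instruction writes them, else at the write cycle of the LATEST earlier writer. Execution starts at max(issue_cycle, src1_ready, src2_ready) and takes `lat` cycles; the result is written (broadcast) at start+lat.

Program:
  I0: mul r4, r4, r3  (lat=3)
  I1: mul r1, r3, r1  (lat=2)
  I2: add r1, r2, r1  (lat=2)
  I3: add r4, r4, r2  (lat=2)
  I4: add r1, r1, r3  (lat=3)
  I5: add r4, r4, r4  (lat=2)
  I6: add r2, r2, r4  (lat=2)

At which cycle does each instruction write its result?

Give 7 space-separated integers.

Answer: 4 4 6 6 9 8 10

Derivation:
I0 mul r4: issue@1 deps=(None,None) exec_start@1 write@4
I1 mul r1: issue@2 deps=(None,None) exec_start@2 write@4
I2 add r1: issue@3 deps=(None,1) exec_start@4 write@6
I3 add r4: issue@4 deps=(0,None) exec_start@4 write@6
I4 add r1: issue@5 deps=(2,None) exec_start@6 write@9
I5 add r4: issue@6 deps=(3,3) exec_start@6 write@8
I6 add r2: issue@7 deps=(None,5) exec_start@8 write@10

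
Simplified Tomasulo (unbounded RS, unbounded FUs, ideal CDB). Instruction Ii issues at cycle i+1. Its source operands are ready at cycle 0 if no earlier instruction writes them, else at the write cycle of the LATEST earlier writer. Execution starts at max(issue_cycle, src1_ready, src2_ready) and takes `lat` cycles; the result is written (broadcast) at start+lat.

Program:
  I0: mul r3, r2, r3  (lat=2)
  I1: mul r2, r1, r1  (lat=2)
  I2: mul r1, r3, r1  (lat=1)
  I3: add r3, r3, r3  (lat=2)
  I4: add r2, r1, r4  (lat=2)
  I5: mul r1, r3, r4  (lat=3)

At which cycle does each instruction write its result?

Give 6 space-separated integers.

Answer: 3 4 4 6 7 9

Derivation:
I0 mul r3: issue@1 deps=(None,None) exec_start@1 write@3
I1 mul r2: issue@2 deps=(None,None) exec_start@2 write@4
I2 mul r1: issue@3 deps=(0,None) exec_start@3 write@4
I3 add r3: issue@4 deps=(0,0) exec_start@4 write@6
I4 add r2: issue@5 deps=(2,None) exec_start@5 write@7
I5 mul r1: issue@6 deps=(3,None) exec_start@6 write@9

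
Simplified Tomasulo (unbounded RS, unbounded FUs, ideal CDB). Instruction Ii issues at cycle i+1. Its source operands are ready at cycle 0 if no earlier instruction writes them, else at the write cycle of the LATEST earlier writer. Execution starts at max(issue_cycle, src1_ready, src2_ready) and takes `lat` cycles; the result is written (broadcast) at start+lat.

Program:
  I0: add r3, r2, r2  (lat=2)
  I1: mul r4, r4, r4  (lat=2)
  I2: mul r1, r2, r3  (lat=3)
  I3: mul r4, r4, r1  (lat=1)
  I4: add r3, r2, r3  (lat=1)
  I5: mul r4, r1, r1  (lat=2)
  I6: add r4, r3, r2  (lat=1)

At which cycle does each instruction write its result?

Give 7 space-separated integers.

Answer: 3 4 6 7 6 8 8

Derivation:
I0 add r3: issue@1 deps=(None,None) exec_start@1 write@3
I1 mul r4: issue@2 deps=(None,None) exec_start@2 write@4
I2 mul r1: issue@3 deps=(None,0) exec_start@3 write@6
I3 mul r4: issue@4 deps=(1,2) exec_start@6 write@7
I4 add r3: issue@5 deps=(None,0) exec_start@5 write@6
I5 mul r4: issue@6 deps=(2,2) exec_start@6 write@8
I6 add r4: issue@7 deps=(4,None) exec_start@7 write@8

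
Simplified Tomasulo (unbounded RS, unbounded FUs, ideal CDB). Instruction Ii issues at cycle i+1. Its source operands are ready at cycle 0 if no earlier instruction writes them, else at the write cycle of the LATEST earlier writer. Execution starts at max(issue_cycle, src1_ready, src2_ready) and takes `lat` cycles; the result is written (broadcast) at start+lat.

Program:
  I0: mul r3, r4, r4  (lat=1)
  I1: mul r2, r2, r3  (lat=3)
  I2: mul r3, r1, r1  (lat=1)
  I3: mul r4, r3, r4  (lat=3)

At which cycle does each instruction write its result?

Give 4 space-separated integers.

I0 mul r3: issue@1 deps=(None,None) exec_start@1 write@2
I1 mul r2: issue@2 deps=(None,0) exec_start@2 write@5
I2 mul r3: issue@3 deps=(None,None) exec_start@3 write@4
I3 mul r4: issue@4 deps=(2,None) exec_start@4 write@7

Answer: 2 5 4 7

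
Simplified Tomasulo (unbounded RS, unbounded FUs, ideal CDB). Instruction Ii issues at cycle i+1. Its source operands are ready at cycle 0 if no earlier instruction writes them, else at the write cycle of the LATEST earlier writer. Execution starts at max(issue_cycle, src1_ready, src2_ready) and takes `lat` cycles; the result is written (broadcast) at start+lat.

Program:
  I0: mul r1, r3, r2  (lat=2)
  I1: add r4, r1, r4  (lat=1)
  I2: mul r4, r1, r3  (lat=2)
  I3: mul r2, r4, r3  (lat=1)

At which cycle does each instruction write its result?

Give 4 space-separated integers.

I0 mul r1: issue@1 deps=(None,None) exec_start@1 write@3
I1 add r4: issue@2 deps=(0,None) exec_start@3 write@4
I2 mul r4: issue@3 deps=(0,None) exec_start@3 write@5
I3 mul r2: issue@4 deps=(2,None) exec_start@5 write@6

Answer: 3 4 5 6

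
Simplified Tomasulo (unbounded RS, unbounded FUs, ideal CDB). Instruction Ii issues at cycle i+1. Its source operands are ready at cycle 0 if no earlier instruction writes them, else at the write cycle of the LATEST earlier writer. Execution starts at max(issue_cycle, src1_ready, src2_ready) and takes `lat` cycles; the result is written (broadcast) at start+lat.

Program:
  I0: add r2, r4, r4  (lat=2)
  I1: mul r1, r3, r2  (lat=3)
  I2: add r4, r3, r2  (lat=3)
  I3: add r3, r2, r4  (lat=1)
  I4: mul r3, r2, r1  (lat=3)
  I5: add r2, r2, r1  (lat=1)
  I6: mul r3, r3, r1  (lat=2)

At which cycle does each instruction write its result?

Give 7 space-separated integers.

Answer: 3 6 6 7 9 7 11

Derivation:
I0 add r2: issue@1 deps=(None,None) exec_start@1 write@3
I1 mul r1: issue@2 deps=(None,0) exec_start@3 write@6
I2 add r4: issue@3 deps=(None,0) exec_start@3 write@6
I3 add r3: issue@4 deps=(0,2) exec_start@6 write@7
I4 mul r3: issue@5 deps=(0,1) exec_start@6 write@9
I5 add r2: issue@6 deps=(0,1) exec_start@6 write@7
I6 mul r3: issue@7 deps=(4,1) exec_start@9 write@11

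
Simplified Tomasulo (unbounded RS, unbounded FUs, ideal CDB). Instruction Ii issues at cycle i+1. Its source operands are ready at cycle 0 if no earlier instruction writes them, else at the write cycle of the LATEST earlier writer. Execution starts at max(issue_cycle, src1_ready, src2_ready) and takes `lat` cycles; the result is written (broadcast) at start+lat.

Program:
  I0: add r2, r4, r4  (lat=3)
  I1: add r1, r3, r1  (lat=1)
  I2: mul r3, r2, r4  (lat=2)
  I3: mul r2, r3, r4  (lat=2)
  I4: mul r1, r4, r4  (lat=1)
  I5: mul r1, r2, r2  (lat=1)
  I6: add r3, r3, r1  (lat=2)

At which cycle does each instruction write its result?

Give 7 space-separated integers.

Answer: 4 3 6 8 6 9 11

Derivation:
I0 add r2: issue@1 deps=(None,None) exec_start@1 write@4
I1 add r1: issue@2 deps=(None,None) exec_start@2 write@3
I2 mul r3: issue@3 deps=(0,None) exec_start@4 write@6
I3 mul r2: issue@4 deps=(2,None) exec_start@6 write@8
I4 mul r1: issue@5 deps=(None,None) exec_start@5 write@6
I5 mul r1: issue@6 deps=(3,3) exec_start@8 write@9
I6 add r3: issue@7 deps=(2,5) exec_start@9 write@11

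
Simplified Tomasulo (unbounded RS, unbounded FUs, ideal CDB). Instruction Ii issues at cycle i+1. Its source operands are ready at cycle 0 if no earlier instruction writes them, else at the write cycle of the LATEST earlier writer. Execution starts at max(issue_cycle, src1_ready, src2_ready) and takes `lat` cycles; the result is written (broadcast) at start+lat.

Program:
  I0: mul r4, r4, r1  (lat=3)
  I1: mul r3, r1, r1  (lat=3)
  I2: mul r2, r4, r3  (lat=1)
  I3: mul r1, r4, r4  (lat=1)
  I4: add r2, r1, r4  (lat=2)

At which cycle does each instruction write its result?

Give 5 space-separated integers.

I0 mul r4: issue@1 deps=(None,None) exec_start@1 write@4
I1 mul r3: issue@2 deps=(None,None) exec_start@2 write@5
I2 mul r2: issue@3 deps=(0,1) exec_start@5 write@6
I3 mul r1: issue@4 deps=(0,0) exec_start@4 write@5
I4 add r2: issue@5 deps=(3,0) exec_start@5 write@7

Answer: 4 5 6 5 7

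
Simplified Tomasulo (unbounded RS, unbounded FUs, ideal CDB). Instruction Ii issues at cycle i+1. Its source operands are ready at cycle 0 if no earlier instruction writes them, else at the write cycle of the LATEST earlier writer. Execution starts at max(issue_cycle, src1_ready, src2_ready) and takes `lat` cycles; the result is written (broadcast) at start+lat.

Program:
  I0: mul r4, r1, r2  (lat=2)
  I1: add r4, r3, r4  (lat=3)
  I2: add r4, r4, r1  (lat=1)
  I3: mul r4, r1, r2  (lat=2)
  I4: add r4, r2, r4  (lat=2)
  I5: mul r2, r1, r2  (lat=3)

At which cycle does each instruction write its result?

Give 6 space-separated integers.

I0 mul r4: issue@1 deps=(None,None) exec_start@1 write@3
I1 add r4: issue@2 deps=(None,0) exec_start@3 write@6
I2 add r4: issue@3 deps=(1,None) exec_start@6 write@7
I3 mul r4: issue@4 deps=(None,None) exec_start@4 write@6
I4 add r4: issue@5 deps=(None,3) exec_start@6 write@8
I5 mul r2: issue@6 deps=(None,None) exec_start@6 write@9

Answer: 3 6 7 6 8 9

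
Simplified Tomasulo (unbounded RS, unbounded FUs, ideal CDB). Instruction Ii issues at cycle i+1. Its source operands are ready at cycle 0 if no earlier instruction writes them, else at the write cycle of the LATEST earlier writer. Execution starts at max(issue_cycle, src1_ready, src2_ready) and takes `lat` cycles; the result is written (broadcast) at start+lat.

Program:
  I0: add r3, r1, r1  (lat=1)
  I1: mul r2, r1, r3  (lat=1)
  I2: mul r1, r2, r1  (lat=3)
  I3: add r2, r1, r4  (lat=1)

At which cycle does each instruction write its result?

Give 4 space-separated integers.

I0 add r3: issue@1 deps=(None,None) exec_start@1 write@2
I1 mul r2: issue@2 deps=(None,0) exec_start@2 write@3
I2 mul r1: issue@3 deps=(1,None) exec_start@3 write@6
I3 add r2: issue@4 deps=(2,None) exec_start@6 write@7

Answer: 2 3 6 7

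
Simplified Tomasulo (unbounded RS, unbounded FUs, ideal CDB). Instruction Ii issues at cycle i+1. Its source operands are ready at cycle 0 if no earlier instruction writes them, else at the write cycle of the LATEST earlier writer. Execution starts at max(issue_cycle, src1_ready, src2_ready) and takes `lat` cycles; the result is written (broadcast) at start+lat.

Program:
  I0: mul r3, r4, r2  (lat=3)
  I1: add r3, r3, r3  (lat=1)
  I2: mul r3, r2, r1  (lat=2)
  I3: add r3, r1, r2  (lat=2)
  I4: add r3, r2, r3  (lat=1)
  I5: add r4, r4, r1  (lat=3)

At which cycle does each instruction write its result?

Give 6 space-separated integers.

I0 mul r3: issue@1 deps=(None,None) exec_start@1 write@4
I1 add r3: issue@2 deps=(0,0) exec_start@4 write@5
I2 mul r3: issue@3 deps=(None,None) exec_start@3 write@5
I3 add r3: issue@4 deps=(None,None) exec_start@4 write@6
I4 add r3: issue@5 deps=(None,3) exec_start@6 write@7
I5 add r4: issue@6 deps=(None,None) exec_start@6 write@9

Answer: 4 5 5 6 7 9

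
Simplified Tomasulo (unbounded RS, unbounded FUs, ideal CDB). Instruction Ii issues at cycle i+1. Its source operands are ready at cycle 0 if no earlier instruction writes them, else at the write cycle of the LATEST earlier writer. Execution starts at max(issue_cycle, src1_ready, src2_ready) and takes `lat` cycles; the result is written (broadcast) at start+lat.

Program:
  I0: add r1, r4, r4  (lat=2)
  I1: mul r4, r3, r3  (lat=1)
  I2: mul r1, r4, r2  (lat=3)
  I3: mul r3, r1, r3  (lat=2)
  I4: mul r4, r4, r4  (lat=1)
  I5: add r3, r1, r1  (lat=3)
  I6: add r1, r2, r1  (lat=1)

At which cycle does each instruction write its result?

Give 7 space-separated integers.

I0 add r1: issue@1 deps=(None,None) exec_start@1 write@3
I1 mul r4: issue@2 deps=(None,None) exec_start@2 write@3
I2 mul r1: issue@3 deps=(1,None) exec_start@3 write@6
I3 mul r3: issue@4 deps=(2,None) exec_start@6 write@8
I4 mul r4: issue@5 deps=(1,1) exec_start@5 write@6
I5 add r3: issue@6 deps=(2,2) exec_start@6 write@9
I6 add r1: issue@7 deps=(None,2) exec_start@7 write@8

Answer: 3 3 6 8 6 9 8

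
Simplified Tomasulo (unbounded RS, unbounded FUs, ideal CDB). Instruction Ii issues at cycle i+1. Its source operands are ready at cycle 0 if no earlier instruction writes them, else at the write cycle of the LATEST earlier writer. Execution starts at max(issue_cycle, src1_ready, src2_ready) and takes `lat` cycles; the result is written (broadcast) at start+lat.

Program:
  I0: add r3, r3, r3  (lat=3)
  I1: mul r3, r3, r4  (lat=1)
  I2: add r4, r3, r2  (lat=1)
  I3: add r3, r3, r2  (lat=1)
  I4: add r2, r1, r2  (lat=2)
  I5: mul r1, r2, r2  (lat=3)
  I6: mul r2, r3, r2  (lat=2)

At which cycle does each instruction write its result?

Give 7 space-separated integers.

Answer: 4 5 6 6 7 10 9

Derivation:
I0 add r3: issue@1 deps=(None,None) exec_start@1 write@4
I1 mul r3: issue@2 deps=(0,None) exec_start@4 write@5
I2 add r4: issue@3 deps=(1,None) exec_start@5 write@6
I3 add r3: issue@4 deps=(1,None) exec_start@5 write@6
I4 add r2: issue@5 deps=(None,None) exec_start@5 write@7
I5 mul r1: issue@6 deps=(4,4) exec_start@7 write@10
I6 mul r2: issue@7 deps=(3,4) exec_start@7 write@9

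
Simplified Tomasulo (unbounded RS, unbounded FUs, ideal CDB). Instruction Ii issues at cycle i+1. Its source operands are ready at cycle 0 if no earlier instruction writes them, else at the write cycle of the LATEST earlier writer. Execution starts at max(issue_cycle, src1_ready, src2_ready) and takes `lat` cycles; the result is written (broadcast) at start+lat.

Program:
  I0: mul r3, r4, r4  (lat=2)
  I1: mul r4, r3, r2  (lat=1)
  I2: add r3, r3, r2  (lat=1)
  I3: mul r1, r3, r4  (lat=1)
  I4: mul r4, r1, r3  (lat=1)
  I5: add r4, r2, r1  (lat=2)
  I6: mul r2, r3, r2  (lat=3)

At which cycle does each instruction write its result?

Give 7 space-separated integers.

Answer: 3 4 4 5 6 8 10

Derivation:
I0 mul r3: issue@1 deps=(None,None) exec_start@1 write@3
I1 mul r4: issue@2 deps=(0,None) exec_start@3 write@4
I2 add r3: issue@3 deps=(0,None) exec_start@3 write@4
I3 mul r1: issue@4 deps=(2,1) exec_start@4 write@5
I4 mul r4: issue@5 deps=(3,2) exec_start@5 write@6
I5 add r4: issue@6 deps=(None,3) exec_start@6 write@8
I6 mul r2: issue@7 deps=(2,None) exec_start@7 write@10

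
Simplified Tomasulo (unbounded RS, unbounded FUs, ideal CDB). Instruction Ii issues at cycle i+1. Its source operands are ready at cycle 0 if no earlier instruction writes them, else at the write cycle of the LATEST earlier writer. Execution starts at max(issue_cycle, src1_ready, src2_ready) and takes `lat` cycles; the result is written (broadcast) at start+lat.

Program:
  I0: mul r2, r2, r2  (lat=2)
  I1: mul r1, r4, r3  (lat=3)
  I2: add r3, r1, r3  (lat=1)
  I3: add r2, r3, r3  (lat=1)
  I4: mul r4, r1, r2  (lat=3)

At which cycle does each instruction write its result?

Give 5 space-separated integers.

I0 mul r2: issue@1 deps=(None,None) exec_start@1 write@3
I1 mul r1: issue@2 deps=(None,None) exec_start@2 write@5
I2 add r3: issue@3 deps=(1,None) exec_start@5 write@6
I3 add r2: issue@4 deps=(2,2) exec_start@6 write@7
I4 mul r4: issue@5 deps=(1,3) exec_start@7 write@10

Answer: 3 5 6 7 10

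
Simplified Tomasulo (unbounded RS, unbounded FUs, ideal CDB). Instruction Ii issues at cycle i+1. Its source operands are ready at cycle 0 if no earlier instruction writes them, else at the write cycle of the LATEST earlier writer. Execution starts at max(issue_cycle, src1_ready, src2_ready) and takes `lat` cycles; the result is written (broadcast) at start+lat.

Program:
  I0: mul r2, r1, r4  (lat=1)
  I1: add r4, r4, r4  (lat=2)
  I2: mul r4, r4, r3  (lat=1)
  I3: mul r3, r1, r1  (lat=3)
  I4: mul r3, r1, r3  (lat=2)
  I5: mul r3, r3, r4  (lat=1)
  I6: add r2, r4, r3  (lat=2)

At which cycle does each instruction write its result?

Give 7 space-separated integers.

Answer: 2 4 5 7 9 10 12

Derivation:
I0 mul r2: issue@1 deps=(None,None) exec_start@1 write@2
I1 add r4: issue@2 deps=(None,None) exec_start@2 write@4
I2 mul r4: issue@3 deps=(1,None) exec_start@4 write@5
I3 mul r3: issue@4 deps=(None,None) exec_start@4 write@7
I4 mul r3: issue@5 deps=(None,3) exec_start@7 write@9
I5 mul r3: issue@6 deps=(4,2) exec_start@9 write@10
I6 add r2: issue@7 deps=(2,5) exec_start@10 write@12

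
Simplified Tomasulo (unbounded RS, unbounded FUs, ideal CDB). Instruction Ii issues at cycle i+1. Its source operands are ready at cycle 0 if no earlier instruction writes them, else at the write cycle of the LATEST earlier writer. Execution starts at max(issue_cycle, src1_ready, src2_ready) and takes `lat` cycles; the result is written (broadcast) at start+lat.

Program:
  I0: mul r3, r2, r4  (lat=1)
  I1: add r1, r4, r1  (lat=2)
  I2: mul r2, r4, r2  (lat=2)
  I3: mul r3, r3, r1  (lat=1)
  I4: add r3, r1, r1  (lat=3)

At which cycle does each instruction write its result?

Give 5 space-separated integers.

Answer: 2 4 5 5 8

Derivation:
I0 mul r3: issue@1 deps=(None,None) exec_start@1 write@2
I1 add r1: issue@2 deps=(None,None) exec_start@2 write@4
I2 mul r2: issue@3 deps=(None,None) exec_start@3 write@5
I3 mul r3: issue@4 deps=(0,1) exec_start@4 write@5
I4 add r3: issue@5 deps=(1,1) exec_start@5 write@8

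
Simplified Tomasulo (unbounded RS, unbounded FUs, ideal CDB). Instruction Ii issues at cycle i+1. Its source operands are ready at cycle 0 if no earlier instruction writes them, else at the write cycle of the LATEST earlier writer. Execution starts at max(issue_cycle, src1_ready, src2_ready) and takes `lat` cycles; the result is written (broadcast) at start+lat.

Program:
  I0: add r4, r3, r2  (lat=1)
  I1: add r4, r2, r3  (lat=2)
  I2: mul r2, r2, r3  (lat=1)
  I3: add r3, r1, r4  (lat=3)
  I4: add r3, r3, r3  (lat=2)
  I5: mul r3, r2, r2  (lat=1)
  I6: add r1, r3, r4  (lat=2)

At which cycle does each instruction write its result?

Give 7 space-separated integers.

Answer: 2 4 4 7 9 7 9

Derivation:
I0 add r4: issue@1 deps=(None,None) exec_start@1 write@2
I1 add r4: issue@2 deps=(None,None) exec_start@2 write@4
I2 mul r2: issue@3 deps=(None,None) exec_start@3 write@4
I3 add r3: issue@4 deps=(None,1) exec_start@4 write@7
I4 add r3: issue@5 deps=(3,3) exec_start@7 write@9
I5 mul r3: issue@6 deps=(2,2) exec_start@6 write@7
I6 add r1: issue@7 deps=(5,1) exec_start@7 write@9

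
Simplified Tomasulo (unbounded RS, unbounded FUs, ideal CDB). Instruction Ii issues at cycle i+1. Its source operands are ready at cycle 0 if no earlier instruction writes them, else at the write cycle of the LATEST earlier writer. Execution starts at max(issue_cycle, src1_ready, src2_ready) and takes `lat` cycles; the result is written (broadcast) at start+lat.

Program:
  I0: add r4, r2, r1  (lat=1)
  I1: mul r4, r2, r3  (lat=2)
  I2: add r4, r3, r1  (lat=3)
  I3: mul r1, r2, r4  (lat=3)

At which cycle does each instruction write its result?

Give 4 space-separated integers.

Answer: 2 4 6 9

Derivation:
I0 add r4: issue@1 deps=(None,None) exec_start@1 write@2
I1 mul r4: issue@2 deps=(None,None) exec_start@2 write@4
I2 add r4: issue@3 deps=(None,None) exec_start@3 write@6
I3 mul r1: issue@4 deps=(None,2) exec_start@6 write@9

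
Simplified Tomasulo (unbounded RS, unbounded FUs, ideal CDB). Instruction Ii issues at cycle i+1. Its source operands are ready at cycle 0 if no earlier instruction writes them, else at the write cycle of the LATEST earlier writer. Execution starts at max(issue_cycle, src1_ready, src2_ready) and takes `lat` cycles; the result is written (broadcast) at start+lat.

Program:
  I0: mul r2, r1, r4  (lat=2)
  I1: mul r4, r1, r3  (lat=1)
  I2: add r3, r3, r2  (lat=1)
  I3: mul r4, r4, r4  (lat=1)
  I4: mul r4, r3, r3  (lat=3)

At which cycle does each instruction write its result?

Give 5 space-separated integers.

Answer: 3 3 4 5 8

Derivation:
I0 mul r2: issue@1 deps=(None,None) exec_start@1 write@3
I1 mul r4: issue@2 deps=(None,None) exec_start@2 write@3
I2 add r3: issue@3 deps=(None,0) exec_start@3 write@4
I3 mul r4: issue@4 deps=(1,1) exec_start@4 write@5
I4 mul r4: issue@5 deps=(2,2) exec_start@5 write@8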